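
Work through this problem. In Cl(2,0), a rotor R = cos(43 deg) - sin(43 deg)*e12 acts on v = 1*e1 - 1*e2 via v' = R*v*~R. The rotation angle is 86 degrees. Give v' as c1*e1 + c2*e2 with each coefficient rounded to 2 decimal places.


Rotor R = cos(43deg) - sin(43deg)*e12
Rotation angle theta = 2 * 43 = 86 degrees
v' = R*v*~R rotates v by theta.
cos(86deg) = 0.0698, sin(86deg) = 0.9976
v'_1 = 1*cos(86deg) - (-1)*sin(86deg)
= 1*0.0698 - (-1)*0.9976
= 1.07
v'_2 = 1*sin(86deg) + (-1)*cos(86deg)
= 1*0.9976 + (-1)*0.0698
= 0.93
v' = 1.07*e1 + 0.93*e2


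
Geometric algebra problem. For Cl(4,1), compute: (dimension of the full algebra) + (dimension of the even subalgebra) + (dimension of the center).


n = 4 + 1 = 5
Total dim = 2^5 = 32
Even subalgebra dim = 2^4 = 16
n is odd, so center dim = 2
Sum = 32 + 16 + 2 = 50


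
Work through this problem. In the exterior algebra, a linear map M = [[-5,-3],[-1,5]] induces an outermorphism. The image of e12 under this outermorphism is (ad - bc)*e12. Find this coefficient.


The outermorphism of a linear map f sends e1^e2 to f(e1)^f(e2).
f(e1) = -5*e1 - 1*e2
f(e2) = -3*e1 + 5*e2
f(e1) ^ f(e2) = (-5*e1 - 1*e2) ^ (-3*e1 + 5*e2)
= (-5)*5*e12 + (-1)*(-3)*e21
= (-25 - 3)*e12
= -28*e12
Coefficient = -28


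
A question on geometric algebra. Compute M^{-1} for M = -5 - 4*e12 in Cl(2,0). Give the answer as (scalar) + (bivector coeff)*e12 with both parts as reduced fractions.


M = -5 - 4*e12, where e12^2 = -1.
Since M commutes with its reverse ~M = a - b*e12, M * ~M = a^2 - b^2*e12^2 = a^2 + b^2.
So M^{-1} = ~M / (a^2 + b^2) = (a - b*e12)/(a^2 + b^2).
a^2 + b^2 = 25 + 16 = 41
Scalar part = -5/41 = -5/41
Bivector coeff = 4/41 = 4/41
M^{-1} = -5/41 + 4/41*e12


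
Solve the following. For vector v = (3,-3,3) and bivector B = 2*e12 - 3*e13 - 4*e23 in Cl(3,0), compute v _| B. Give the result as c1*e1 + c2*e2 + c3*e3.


Left contraction v _| B = <vB>_1 (grade-1 part of the geometric product vB).
Using e1_|e12 = e2, e2_|e12 = -e1, e1_|e13 = e3, e3_|e13 = -e1, e2_|e23 = e3, e3_|e23 = -e2:
e1 coeff: -v2*b12 - v3*b13 = -(-3)*(2) - (3)*(-3) = 15
e2 coeff: v1*b12 - v3*b23 = (3)*(2) - (3)*(-4) = 18
e3 coeff: v1*b13 + v2*b23 = (3)*(-3) + (-3)*(-4) = 3
v _| B = 15*e1 + 18*e2 + 3*e3


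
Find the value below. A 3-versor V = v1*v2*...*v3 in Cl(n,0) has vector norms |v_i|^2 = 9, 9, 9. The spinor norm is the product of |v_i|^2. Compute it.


Spinor norm N(V) = |v1|^2 * |v2|^2 * ... * |v3|^2
= 9 * 9 * 9
Running product: 9, 81, 729
N(V) = 729


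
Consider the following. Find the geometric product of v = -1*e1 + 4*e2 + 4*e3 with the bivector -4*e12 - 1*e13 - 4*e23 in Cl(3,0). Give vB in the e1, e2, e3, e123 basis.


vB has grade-1 (vector) and grade-3 (trivector) parts: vB = (v _| B) + (v ^ B).
Vector part <vB>_1:
  e1: -v2*b12 - v3*b13 = -(4)*(-4) - (4)*(-1) = 20
  e2: v1*b12 - v3*b23 = (-1)*(-4) - (4)*(-4) = 20
  e3: v1*b13 + v2*b23 = (-1)*(-1) + (4)*(-4) = -15
Trivector part <vB>_3:
  e123: v1*b23 - v2*b13 + v3*b12 = (-1)*(-4) - (4)*(-1) + (4)*(-4) = -8
vB = 20*e1 + 20*e2 - 15*e3 - 8*e123


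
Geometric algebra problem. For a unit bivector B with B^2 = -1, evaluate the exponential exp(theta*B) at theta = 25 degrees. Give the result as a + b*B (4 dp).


For a unit bivector B with B^2 = -1, the exponential series gives
e^(theta*B) = cos(theta) + sin(theta)*B (the GA analogue of Euler's formula).
theta = 25 degrees = 0.436332 rad
cos(25 deg) = 0.9063
sin(25 deg) = 0.4226
exp(theta*B) = 0.9063 + 0.4226*B


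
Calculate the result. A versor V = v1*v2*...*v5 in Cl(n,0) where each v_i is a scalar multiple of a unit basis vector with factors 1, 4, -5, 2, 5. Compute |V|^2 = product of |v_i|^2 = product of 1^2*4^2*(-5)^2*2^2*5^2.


Each vector v_i has |v_i|^2 = s_i^2
Squared scales: 1^2 = 1, 4^2 = 16, (-5)^2 = 25, 2^2 = 4, 5^2 = 25
|V|^2 = 1 * 16 * 25 * 4 * 25
= 40000


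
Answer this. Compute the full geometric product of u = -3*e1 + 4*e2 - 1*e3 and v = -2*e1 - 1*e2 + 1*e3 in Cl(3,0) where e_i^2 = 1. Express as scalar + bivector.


In Cl(3,0): e_i^2 = 1, e_ie_j = -e_je_i for i != j.
Scalar part = u . v = (-3)*(-2) + 4*(-1) + (-1)*1
= 6 + (-4) + (-1) = 1
e12 coeff = (-3)*(-1) - 4*(-2) = 3 - (-8) = 11
e13 coeff = (-3)*1 - (-1)*(-2) = -3 - 2 = -5
e23 coeff = 4*1 - (-1)*(-1) = 4 - 1 = 3
uv = 1 + 11*e12 - 5*e13 + 3*e23


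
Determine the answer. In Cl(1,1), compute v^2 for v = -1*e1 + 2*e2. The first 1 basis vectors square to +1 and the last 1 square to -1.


v^2 = sum of c_i^2 * e_i^2
Positive signature terms (e_i^2 = +1): (-1)^2 = 1
Negative signature terms (e_j^2 = -1): 2^2 = 4
v^2 = 1 - 4 = -3


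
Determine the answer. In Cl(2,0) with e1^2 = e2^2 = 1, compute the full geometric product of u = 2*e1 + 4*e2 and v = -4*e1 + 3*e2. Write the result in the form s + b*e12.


Expand: (2*e1 + 4*e2)(-4*e1 + 3*e2)
= 2*(-4)*e1e1 + 2*3*e1e2 + 4*(-4)*e2e1 + 4*3*e2e2
Using e1^2 = e2^2 = 1, e2e1 = -e1e2:
Scalar part s = 2*(-4) + 4*3 = -8 + 12 = 4
Bivector part b = 2*3 - 4*(-4) = 6 - (-16) = 22
uv = 4 + 22*e12


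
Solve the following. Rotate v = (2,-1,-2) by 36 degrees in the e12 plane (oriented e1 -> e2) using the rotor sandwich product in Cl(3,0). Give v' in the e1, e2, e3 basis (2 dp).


Rotor R = cos(18deg) - sin(18deg)*e12
Rotation angle theta = 2 * 18 = 36 degrees in the e12 plane (e1 -> e2).
The component perpendicular to the plane (e3) is invariant: v'_3 = v3 = -2.00
cos(36deg) = 0.8090, sin(36deg) = 0.5878
v'_1 = v1*cos(theta) - v2*sin(theta) = 2*0.8090 - (-1)*0.5878 = 2.21
v'_2 = v1*sin(theta) + v2*cos(theta) = 2*0.5878 + (-1)*0.8090 = 0.37
v' = 2.21*e1 + 0.37*e2 - 2.00*e3


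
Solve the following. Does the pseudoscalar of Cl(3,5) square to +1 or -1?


The pseudoscalar I = e1...e_n (product of all n generators) of Cl(p,q) satisfies I^2 = (-1)^(q + n(n-1)/2).
p = 3, q = 5, n = p + q = 8
n(n-1)/2 = 8 * 7 / 2 = 28
Exponent = q + n(n-1)/2 = 5 + 28 = 33
I^2 = (-1)^33 = -1


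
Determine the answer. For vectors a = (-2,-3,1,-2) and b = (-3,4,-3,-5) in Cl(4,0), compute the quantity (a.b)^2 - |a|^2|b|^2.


a . b = (-2)*(-3) + (-3)*4 + 1*(-3) + (-2)*(-5)
= 6 + (-12) + (-3) + 10 = 1
|a|^2 = (-2)^2 + (-3)^2 + 1^2 + (-2)^2 = 18
|b|^2 = (-3)^2 + 4^2 + (-3)^2 + (-5)^2 = 59
(a.b)^2 = 1^2 = 1
|a|^2 * |b|^2 = 18 * 59 = 1062
Result = 1 - 1062 = -1061


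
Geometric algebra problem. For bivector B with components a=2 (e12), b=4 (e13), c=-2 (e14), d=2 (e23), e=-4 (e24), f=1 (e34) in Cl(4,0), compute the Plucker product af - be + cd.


Plucker relation: af - be + cd
a*f = 2*1 = 2
b*e = 4*(-4) = -16
c*d = (-2)*2 = -4
af - be + cd = 2 - (-16) + (-4)
= 14


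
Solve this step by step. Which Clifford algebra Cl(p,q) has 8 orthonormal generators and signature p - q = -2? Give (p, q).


We need p + q = 8 and p - q = -2.
Adding: 2p = 8 + (-2) = 6, so p = 3.
Then q = 8 - 3 = 5.
(p, q) = (3, 5)


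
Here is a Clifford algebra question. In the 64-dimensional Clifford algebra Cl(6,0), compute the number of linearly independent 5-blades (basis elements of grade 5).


Number of grade-k basis blades in Cl(p,q) with n = p + q is C(n, k).
n = 6 + 0 = 6
C(6, 5) = 6! / (5! * 1!)
= 720 / (120 * 1)
= 6


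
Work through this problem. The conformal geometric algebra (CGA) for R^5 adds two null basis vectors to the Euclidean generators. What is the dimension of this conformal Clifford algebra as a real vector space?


The conformal model of R^5 uses Cl(6,1): the 5 Euclidean generators plus two extra orthogonal generators e+ (e+^2 = +1) and e- (e-^2 = -1), from which the null vectors e0, einf are built.
Number of generators m = 5 + 2 = 7.
dim Cl(p,q) = 2^m = 2^7 = 128


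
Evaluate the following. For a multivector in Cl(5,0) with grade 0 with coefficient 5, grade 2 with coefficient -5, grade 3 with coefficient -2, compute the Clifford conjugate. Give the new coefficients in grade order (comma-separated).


Clifford conjugate sign for grade k: (-1)^(k(k+1)/2)
Grade 0: (-1)^(0*1/2) = (-1)^0 = 1, coeff 5 -> 5
Grade 2: (-1)^(2*3/2) = (-1)^3 = -1, coeff -5 -> 5
Grade 3: (-1)^(3*4/2) = (-1)^6 = 1, coeff -2 -> -2
Conjugated coefficients: 5, 5, -2


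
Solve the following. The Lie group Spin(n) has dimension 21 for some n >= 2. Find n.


dim Spin(n) = dim so(n) = n(n-1)/2.
Solve n(n-1)/2 = 21, i.e. n^2 - n - 42 = 0.
Discriminant = 1 + 8*21 = 169
n = (1 + sqrt(169))/2 = (1 + 13)/2 = 7


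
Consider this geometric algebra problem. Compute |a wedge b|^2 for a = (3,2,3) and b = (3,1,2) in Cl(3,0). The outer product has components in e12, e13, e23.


a wedge b = (a1*b2 - a2*b1)*e12 + (a1*b3 - a3*b1)*e13 + (a2*b3 - a3*b2)*e23
e12 coeff: 3*1 - 2*3 = 3 - 6 = -3
e13 coeff: 3*2 - 3*3 = 6 - 9 = -3
e23 coeff: 2*2 - 3*1 = 4 - 3 = 1
|a wedge b|^2 = (-3)^2 + (-3)^2 + 1^2
= 9 + 9 + 1
= 19


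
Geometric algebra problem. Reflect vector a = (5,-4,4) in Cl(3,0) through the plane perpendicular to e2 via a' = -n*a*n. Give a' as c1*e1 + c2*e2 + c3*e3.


Reflection formula: a' = -n*a*n, with n = e2 (unit vector, n^2 = 1).
For reflection through hyperplane perp to e2:
The component along e2 flips sign, others stay.
a = (5, -4, 4)
a' = (5, 4, 4)
a' = 5*e1 + 4*e2 + 4*e3


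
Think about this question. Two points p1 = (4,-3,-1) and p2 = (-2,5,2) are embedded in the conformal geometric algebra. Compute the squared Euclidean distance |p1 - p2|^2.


p1 - p2 = (6, -8, -3)
|p1 - p2|^2 = 6^2 + (-8)^2 + (-3)^2
= 36 + 64 + 9
= 109


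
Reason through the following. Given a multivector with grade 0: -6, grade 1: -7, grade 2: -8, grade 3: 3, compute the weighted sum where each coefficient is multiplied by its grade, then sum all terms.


Grade-weighted sum = sum of grade_k * coefficient_k
0*(-6) = 0
1*(-7) = -7
2*(-8) = -16
3*3 = 9
Total = 0 + (-7) + (-16) + 9 = -14


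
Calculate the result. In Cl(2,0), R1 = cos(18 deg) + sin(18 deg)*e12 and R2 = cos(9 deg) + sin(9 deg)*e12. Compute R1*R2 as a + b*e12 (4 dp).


Same-plane rotors commute and their half-angles add:
R1*R2 = cos(a1 + a2) + sin(a1 + a2)*e12.
a1 + a2 = 18 + 9 = 27 deg
cos(27 deg) = 0.8910
sin(27 deg) = 0.4540
R1*R2 = 0.8910 + 0.4540*e12


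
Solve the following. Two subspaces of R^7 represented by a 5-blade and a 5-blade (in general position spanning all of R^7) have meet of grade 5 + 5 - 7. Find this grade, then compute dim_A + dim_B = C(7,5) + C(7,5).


Meet grade = grade(A) + grade(B) - n
= 5 + 5 - 7 = 3
C(7,5) = 21
C(7,5) = 21
dim_A + dim_B = 21 + 21 = 42


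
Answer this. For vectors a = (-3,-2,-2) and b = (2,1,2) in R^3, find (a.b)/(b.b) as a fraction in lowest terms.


Projection coefficient = (a . b) / (b . b)
a . b = (-3)*2 + (-2)*1 + (-2)*2
= -6 + (-2) + (-4) = -12
b . b = 2^2 + 1^2 + 2^2
= 4 + 1 + 4 = 9
Coefficient = -12/9
In lowest terms: -4/3


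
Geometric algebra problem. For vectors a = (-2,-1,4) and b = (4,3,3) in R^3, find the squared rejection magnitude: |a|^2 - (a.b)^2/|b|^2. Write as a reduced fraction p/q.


|a|^2 = (-2)^2 + (-1)^2 + 4^2 = 21
|b|^2 = 4^2 + 3^2 + 3^2 = 34
a . b = (-2)*4 + (-1)*3 + 4*3 = 1
(a.b)^2 = 1^2 = 1
|rej|^2 = 21 - 1/34
= (714 - 1)/34
= 713/34
In lowest terms: 713/34


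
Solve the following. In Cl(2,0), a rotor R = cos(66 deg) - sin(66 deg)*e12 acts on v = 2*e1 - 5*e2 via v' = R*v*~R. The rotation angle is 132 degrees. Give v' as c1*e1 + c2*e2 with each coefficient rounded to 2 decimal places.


Rotor R = cos(66deg) - sin(66deg)*e12
Rotation angle theta = 2 * 66 = 132 degrees
v' = R*v*~R rotates v by theta.
cos(132deg) = -0.6691, sin(132deg) = 0.7431
v'_1 = 2*cos(132deg) - (-5)*sin(132deg)
= 2*(-0.6691) - (-5)*0.7431
= 2.38
v'_2 = 2*sin(132deg) + (-5)*cos(132deg)
= 2*0.7431 + (-5)*(-0.6691)
= 4.83
v' = 2.38*e1 + 4.83*e2


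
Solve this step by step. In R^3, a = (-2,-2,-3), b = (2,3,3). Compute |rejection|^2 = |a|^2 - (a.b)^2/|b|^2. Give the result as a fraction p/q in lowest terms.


|a|^2 = (-2)^2 + (-2)^2 + (-3)^2 = 17
|b|^2 = 2^2 + 3^2 + 3^2 = 22
a . b = (-2)*2 + (-2)*3 + (-3)*3 = -19
(a.b)^2 = (-19)^2 = 361
|rej|^2 = 17 - 361/22
= (374 - 361)/22
= 13/22
In lowest terms: 13/22


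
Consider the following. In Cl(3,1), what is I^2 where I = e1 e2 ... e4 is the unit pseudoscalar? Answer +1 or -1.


The pseudoscalar I = e1...e_n (product of all n generators) of Cl(p,q) satisfies I^2 = (-1)^(q + n(n-1)/2).
p = 3, q = 1, n = p + q = 4
n(n-1)/2 = 4 * 3 / 2 = 6
Exponent = q + n(n-1)/2 = 1 + 6 = 7
I^2 = (-1)^7 = -1


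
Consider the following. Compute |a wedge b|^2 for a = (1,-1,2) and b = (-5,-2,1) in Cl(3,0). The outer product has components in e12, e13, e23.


a wedge b = (a1*b2 - a2*b1)*e12 + (a1*b3 - a3*b1)*e13 + (a2*b3 - a3*b2)*e23
e12 coeff: 1*(-2) - (-1)*(-5) = -2 - 5 = -7
e13 coeff: 1*1 - 2*(-5) = 1 - (-10) = 11
e23 coeff: (-1)*1 - 2*(-2) = -1 - (-4) = 3
|a wedge b|^2 = (-7)^2 + 11^2 + 3^2
= 49 + 121 + 9
= 179


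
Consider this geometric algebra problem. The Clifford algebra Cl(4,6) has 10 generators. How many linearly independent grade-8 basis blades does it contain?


Number of grade-k basis blades in Cl(p,q) with n = p + q is C(n, k).
n = 4 + 6 = 10
C(10, 8) = 10! / (8! * 2!)
= 3628800 / (40320 * 2)
= 45


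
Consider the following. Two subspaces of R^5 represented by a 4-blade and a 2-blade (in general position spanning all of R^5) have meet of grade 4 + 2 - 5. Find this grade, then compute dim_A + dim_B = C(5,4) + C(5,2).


Meet grade = grade(A) + grade(B) - n
= 4 + 2 - 5 = 1
C(5,4) = 5
C(5,2) = 10
dim_A + dim_B = 5 + 10 = 15


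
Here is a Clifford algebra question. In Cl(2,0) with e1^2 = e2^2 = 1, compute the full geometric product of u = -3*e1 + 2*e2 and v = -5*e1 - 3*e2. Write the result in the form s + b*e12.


Expand: (-3*e1 + 2*e2)(-5*e1 - 3*e2)
= (-3)*(-5)*e1e1 + (-3)*(-3)*e1e2 + 2*(-5)*e2e1 + 2*(-3)*e2e2
Using e1^2 = e2^2 = 1, e2e1 = -e1e2:
Scalar part s = (-3)*(-5) + 2*(-3) = 15 + (-6) = 9
Bivector part b = (-3)*(-3) - 2*(-5) = 9 - (-10) = 19
uv = 9 + 19*e12


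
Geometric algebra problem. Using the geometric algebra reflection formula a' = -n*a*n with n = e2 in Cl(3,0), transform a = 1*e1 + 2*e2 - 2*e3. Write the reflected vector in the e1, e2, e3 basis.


Reflection formula: a' = -n*a*n, with n = e2 (unit vector, n^2 = 1).
For reflection through hyperplane perp to e2:
The component along e2 flips sign, others stay.
a = (1, 2, -2)
a' = (1, -2, -2)
a' = 1*e1 - 2*e2 - 2*e3


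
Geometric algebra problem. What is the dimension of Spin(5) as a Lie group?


Spin(n) double-covers SO(n); both have Lie algebra so(n) of dimension n(n-1)/2.
n = 5
n(n-1) = 5 * 4 = 20
dim Spin(5) = 20/2 = 10


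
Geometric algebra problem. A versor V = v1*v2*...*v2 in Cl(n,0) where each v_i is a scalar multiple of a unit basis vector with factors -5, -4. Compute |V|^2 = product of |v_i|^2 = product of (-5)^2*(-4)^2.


Each vector v_i has |v_i|^2 = s_i^2
Squared scales: (-5)^2 = 25, (-4)^2 = 16
|V|^2 = 25 * 16
= 400


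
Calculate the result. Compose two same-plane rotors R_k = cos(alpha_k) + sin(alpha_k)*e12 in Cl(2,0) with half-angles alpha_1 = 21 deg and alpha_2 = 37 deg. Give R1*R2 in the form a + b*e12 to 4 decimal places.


Same-plane rotors commute and their half-angles add:
R1*R2 = cos(a1 + a2) + sin(a1 + a2)*e12.
a1 + a2 = 21 + 37 = 58 deg
cos(58 deg) = 0.5299
sin(58 deg) = 0.8480
R1*R2 = 0.5299 + 0.8480*e12


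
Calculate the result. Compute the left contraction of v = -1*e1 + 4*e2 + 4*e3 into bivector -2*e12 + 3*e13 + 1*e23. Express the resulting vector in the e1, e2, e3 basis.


Left contraction v _| B = <vB>_1 (grade-1 part of the geometric product vB).
Using e1_|e12 = e2, e2_|e12 = -e1, e1_|e13 = e3, e3_|e13 = -e1, e2_|e23 = e3, e3_|e23 = -e2:
e1 coeff: -v2*b12 - v3*b13 = -(4)*(-2) - (4)*(3) = -4
e2 coeff: v1*b12 - v3*b23 = (-1)*(-2) - (4)*(1) = -2
e3 coeff: v1*b13 + v2*b23 = (-1)*(3) + (4)*(1) = 1
v _| B = -4*e1 - 2*e2 + 1*e3


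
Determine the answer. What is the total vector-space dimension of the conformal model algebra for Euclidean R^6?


The conformal model of R^6 uses Cl(7,1): the 6 Euclidean generators plus two extra orthogonal generators e+ (e+^2 = +1) and e- (e-^2 = -1), from which the null vectors e0, einf are built.
Number of generators m = 6 + 2 = 8.
dim Cl(p,q) = 2^m = 2^8 = 256


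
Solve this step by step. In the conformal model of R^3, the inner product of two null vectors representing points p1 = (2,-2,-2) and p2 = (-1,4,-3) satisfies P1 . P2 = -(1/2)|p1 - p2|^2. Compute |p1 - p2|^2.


p1 - p2 = (3, -6, 1)
|p1 - p2|^2 = 3^2 + (-6)^2 + 1^2
= 9 + 36 + 1
= 46


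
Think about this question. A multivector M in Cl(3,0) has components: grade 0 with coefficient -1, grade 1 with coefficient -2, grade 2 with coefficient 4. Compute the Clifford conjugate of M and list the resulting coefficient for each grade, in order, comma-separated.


Clifford conjugate sign for grade k: (-1)^(k(k+1)/2)
Grade 0: (-1)^(0*1/2) = (-1)^0 = 1, coeff -1 -> -1
Grade 1: (-1)^(1*2/2) = (-1)^1 = -1, coeff -2 -> 2
Grade 2: (-1)^(2*3/2) = (-1)^3 = -1, coeff 4 -> -4
Conjugated coefficients: -1, 2, -4


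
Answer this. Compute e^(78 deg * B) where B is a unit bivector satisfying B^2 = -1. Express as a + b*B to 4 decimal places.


For a unit bivector B with B^2 = -1, the exponential series gives
e^(theta*B) = cos(theta) + sin(theta)*B (the GA analogue of Euler's formula).
theta = 78 degrees = 1.361357 rad
cos(78 deg) = 0.2079
sin(78 deg) = 0.9781
exp(theta*B) = 0.2079 + 0.9781*B


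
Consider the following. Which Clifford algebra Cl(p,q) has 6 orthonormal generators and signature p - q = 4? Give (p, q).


We need p + q = 6 and p - q = 4.
Adding: 2p = 6 + 4 = 10, so p = 5.
Then q = 6 - 5 = 1.
(p, q) = (5, 1)


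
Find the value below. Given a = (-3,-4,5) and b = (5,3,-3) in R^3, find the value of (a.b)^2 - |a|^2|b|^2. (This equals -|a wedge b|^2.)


a . b = (-3)*5 + (-4)*3 + 5*(-3)
= -15 + (-12) + (-15) = -42
|a|^2 = (-3)^2 + (-4)^2 + 5^2 = 50
|b|^2 = 5^2 + 3^2 + (-3)^2 = 43
(a.b)^2 = (-42)^2 = 1764
|a|^2 * |b|^2 = 50 * 43 = 2150
Result = 1764 - 2150 = -386


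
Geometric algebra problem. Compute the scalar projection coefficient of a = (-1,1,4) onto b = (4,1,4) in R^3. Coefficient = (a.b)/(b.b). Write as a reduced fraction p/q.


Projection coefficient = (a . b) / (b . b)
a . b = (-1)*4 + 1*1 + 4*4
= -4 + 1 + 16 = 13
b . b = 4^2 + 1^2 + 4^2
= 16 + 1 + 16 = 33
Coefficient = 13/33
In lowest terms: 13/33


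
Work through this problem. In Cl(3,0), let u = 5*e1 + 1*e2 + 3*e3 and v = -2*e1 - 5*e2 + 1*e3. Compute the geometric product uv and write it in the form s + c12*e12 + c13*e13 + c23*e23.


In Cl(3,0): e_i^2 = 1, e_ie_j = -e_je_i for i != j.
Scalar part = u . v = 5*(-2) + 1*(-5) + 3*1
= -10 + (-5) + 3 = -12
e12 coeff = 5*(-5) - 1*(-2) = -25 - (-2) = -23
e13 coeff = 5*1 - 3*(-2) = 5 - (-6) = 11
e23 coeff = 1*1 - 3*(-5) = 1 - (-15) = 16
uv = -12 - 23*e12 + 11*e13 + 16*e23


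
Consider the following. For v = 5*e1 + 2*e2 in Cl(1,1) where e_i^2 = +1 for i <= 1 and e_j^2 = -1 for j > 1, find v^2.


v^2 = sum of c_i^2 * e_i^2
Positive signature terms (e_i^2 = +1): 5^2 = 25
Negative signature terms (e_j^2 = -1): 2^2 = 4
v^2 = 25 - 4 = 21


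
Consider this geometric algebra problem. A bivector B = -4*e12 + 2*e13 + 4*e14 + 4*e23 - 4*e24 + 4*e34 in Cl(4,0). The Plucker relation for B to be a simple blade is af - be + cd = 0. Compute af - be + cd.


Plucker relation: af - be + cd
a*f = (-4)*4 = -16
b*e = 2*(-4) = -8
c*d = 4*4 = 16
af - be + cd = -16 - (-8) + 16
= 8


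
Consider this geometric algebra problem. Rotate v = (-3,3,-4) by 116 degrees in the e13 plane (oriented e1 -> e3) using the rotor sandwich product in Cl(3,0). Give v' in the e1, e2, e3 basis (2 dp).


Rotor R = cos(58deg) - sin(58deg)*e13
Rotation angle theta = 2 * 58 = 116 degrees in the e13 plane (e1 -> e3).
The component perpendicular to the plane (e2) is invariant: v'_2 = v2 = 3.00
cos(116deg) = -0.4384, sin(116deg) = 0.8988
v'_1 = v1*cos(theta) - v3*sin(theta) = -3*(-0.4384) - (-4)*0.8988 = 4.91
v'_3 = v1*sin(theta) + v3*cos(theta) = -3*0.8988 + (-4)*(-0.4384) = -0.94
v' = 4.91*e1 + 3.00*e2 - 0.94*e3


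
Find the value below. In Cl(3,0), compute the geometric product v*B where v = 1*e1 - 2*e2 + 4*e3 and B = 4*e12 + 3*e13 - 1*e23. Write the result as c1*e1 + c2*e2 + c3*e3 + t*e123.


vB has grade-1 (vector) and grade-3 (trivector) parts: vB = (v _| B) + (v ^ B).
Vector part <vB>_1:
  e1: -v2*b12 - v3*b13 = -(-2)*(4) - (4)*(3) = -4
  e2: v1*b12 - v3*b23 = (1)*(4) - (4)*(-1) = 8
  e3: v1*b13 + v2*b23 = (1)*(3) + (-2)*(-1) = 5
Trivector part <vB>_3:
  e123: v1*b23 - v2*b13 + v3*b12 = (1)*(-1) - (-2)*(3) + (4)*(4) = 21
vB = -4*e1 + 8*e2 + 5*e3 + 21*e123


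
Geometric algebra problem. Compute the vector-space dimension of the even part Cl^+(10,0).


Even subalgebra dimension = 2^(n-1)
n = 10 + 0 = 10
2^(10 - 1) = 2^9 = 512
Verification: sum of C(10,k) for even k = 1 + 45 + 210 + 210 + 45 + 1 = 512
Result = 512


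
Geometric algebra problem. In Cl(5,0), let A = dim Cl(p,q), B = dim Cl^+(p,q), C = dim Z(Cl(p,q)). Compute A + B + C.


n = 5 + 0 = 5
Total dim = 2^5 = 32
Even subalgebra dim = 2^4 = 16
n is odd, so center dim = 2
Sum = 32 + 16 + 2 = 50


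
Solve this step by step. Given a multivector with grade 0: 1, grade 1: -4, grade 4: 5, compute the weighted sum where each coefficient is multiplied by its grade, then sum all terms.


Grade-weighted sum = sum of grade_k * coefficient_k
0*1 = 0
1*(-4) = -4
4*5 = 20
Total = 0 + (-4) + 20 = 16


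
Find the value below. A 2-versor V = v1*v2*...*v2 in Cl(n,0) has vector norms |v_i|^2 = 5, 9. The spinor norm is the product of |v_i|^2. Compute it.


Spinor norm N(V) = |v1|^2 * |v2|^2 * ... * |v2|^2
= 5 * 9
Running product: 5, 45
N(V) = 45


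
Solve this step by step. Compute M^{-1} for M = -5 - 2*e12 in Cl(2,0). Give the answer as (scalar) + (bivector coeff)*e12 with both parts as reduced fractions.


M = -5 - 2*e12, where e12^2 = -1.
Since M commutes with its reverse ~M = a - b*e12, M * ~M = a^2 - b^2*e12^2 = a^2 + b^2.
So M^{-1} = ~M / (a^2 + b^2) = (a - b*e12)/(a^2 + b^2).
a^2 + b^2 = 25 + 4 = 29
Scalar part = -5/29 = -5/29
Bivector coeff = 2/29 = 2/29
M^{-1} = -5/29 + 2/29*e12


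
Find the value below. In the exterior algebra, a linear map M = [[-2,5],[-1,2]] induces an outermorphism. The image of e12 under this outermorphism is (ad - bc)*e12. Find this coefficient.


The outermorphism of a linear map f sends e1^e2 to f(e1)^f(e2).
f(e1) = -2*e1 - 1*e2
f(e2) = 5*e1 + 2*e2
f(e1) ^ f(e2) = (-2*e1 - 1*e2) ^ (5*e1 + 2*e2)
= (-2)*2*e12 + (-1)*5*e21
= (-4 - (-5))*e12
= 1*e12
Coefficient = 1


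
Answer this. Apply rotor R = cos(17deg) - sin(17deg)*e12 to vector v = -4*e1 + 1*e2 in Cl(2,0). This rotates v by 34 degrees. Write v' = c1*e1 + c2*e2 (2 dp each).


Rotor R = cos(17deg) - sin(17deg)*e12
Rotation angle theta = 2 * 17 = 34 degrees
v' = R*v*~R rotates v by theta.
cos(34deg) = 0.8290, sin(34deg) = 0.5592
v'_1 = -4*cos(34deg) - 1*sin(34deg)
= -4*0.8290 - 1*0.5592
= -3.88
v'_2 = -4*sin(34deg) + 1*cos(34deg)
= -4*0.5592 + 1*0.8290
= -1.41
v' = -3.88*e1 - 1.41*e2


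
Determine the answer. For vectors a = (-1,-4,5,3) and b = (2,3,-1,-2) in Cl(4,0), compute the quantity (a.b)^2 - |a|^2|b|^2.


a . b = (-1)*2 + (-4)*3 + 5*(-1) + 3*(-2)
= -2 + (-12) + (-5) + (-6) = -25
|a|^2 = (-1)^2 + (-4)^2 + 5^2 + 3^2 = 51
|b|^2 = 2^2 + 3^2 + (-1)^2 + (-2)^2 = 18
(a.b)^2 = (-25)^2 = 625
|a|^2 * |b|^2 = 51 * 18 = 918
Result = 625 - 918 = -293


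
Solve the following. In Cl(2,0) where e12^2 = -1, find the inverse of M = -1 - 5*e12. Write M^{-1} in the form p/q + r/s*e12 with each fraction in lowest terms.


M = -1 - 5*e12, where e12^2 = -1.
Since M commutes with its reverse ~M = a - b*e12, M * ~M = a^2 - b^2*e12^2 = a^2 + b^2.
So M^{-1} = ~M / (a^2 + b^2) = (a - b*e12)/(a^2 + b^2).
a^2 + b^2 = 1 + 25 = 26
Scalar part = -1/26 = -1/26
Bivector coeff = 5/26 = 5/26
M^{-1} = -1/26 + 5/26*e12


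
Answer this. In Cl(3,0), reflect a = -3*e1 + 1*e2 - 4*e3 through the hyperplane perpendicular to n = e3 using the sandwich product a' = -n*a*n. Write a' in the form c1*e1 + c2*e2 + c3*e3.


Reflection formula: a' = -n*a*n, with n = e3 (unit vector, n^2 = 1).
For reflection through hyperplane perp to e3:
The component along e3 flips sign, others stay.
a = (-3, 1, -4)
a' = (-3, 1, 4)
a' = -3*e1 + 1*e2 + 4*e3


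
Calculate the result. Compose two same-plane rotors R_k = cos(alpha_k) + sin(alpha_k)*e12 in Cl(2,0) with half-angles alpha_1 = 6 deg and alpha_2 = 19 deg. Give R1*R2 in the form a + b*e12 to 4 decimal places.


Same-plane rotors commute and their half-angles add:
R1*R2 = cos(a1 + a2) + sin(a1 + a2)*e12.
a1 + a2 = 6 + 19 = 25 deg
cos(25 deg) = 0.9063
sin(25 deg) = 0.4226
R1*R2 = 0.9063 + 0.4226*e12


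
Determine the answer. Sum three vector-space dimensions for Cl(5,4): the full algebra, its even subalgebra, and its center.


n = 5 + 4 = 9
Total dim = 2^9 = 512
Even subalgebra dim = 2^8 = 256
n is odd, so center dim = 2
Sum = 512 + 256 + 2 = 770


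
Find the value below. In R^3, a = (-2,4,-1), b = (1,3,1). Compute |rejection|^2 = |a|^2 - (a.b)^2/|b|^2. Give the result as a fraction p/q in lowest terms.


|a|^2 = (-2)^2 + 4^2 + (-1)^2 = 21
|b|^2 = 1^2 + 3^2 + 1^2 = 11
a . b = (-2)*1 + 4*3 + (-1)*1 = 9
(a.b)^2 = 9^2 = 81
|rej|^2 = 21 - 81/11
= (231 - 81)/11
= 150/11
In lowest terms: 150/11


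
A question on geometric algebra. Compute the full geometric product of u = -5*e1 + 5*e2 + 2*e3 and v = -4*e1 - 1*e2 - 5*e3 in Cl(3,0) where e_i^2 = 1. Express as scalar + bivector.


In Cl(3,0): e_i^2 = 1, e_ie_j = -e_je_i for i != j.
Scalar part = u . v = (-5)*(-4) + 5*(-1) + 2*(-5)
= 20 + (-5) + (-10) = 5
e12 coeff = (-5)*(-1) - 5*(-4) = 5 - (-20) = 25
e13 coeff = (-5)*(-5) - 2*(-4) = 25 - (-8) = 33
e23 coeff = 5*(-5) - 2*(-1) = -25 - (-2) = -23
uv = 5 + 25*e12 + 33*e13 - 23*e23


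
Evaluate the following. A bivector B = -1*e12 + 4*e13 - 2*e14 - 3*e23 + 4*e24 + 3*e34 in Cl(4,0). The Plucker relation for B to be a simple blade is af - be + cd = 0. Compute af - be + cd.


Plucker relation: af - be + cd
a*f = (-1)*3 = -3
b*e = 4*4 = 16
c*d = (-2)*(-3) = 6
af - be + cd = -3 - 16 + 6
= -13


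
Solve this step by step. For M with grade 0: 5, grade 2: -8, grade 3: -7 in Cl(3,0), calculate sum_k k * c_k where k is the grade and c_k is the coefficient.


Grade-weighted sum = sum of grade_k * coefficient_k
0*5 = 0
2*(-8) = -16
3*(-7) = -21
Total = 0 + (-16) + (-21) = -37


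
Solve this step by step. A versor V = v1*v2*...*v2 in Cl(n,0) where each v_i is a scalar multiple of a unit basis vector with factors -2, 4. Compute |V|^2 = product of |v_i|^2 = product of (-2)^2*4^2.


Each vector v_i has |v_i|^2 = s_i^2
Squared scales: (-2)^2 = 4, 4^2 = 16
|V|^2 = 4 * 16
= 64


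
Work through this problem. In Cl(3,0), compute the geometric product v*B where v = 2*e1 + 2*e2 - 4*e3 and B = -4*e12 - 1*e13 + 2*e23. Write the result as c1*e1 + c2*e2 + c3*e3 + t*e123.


vB has grade-1 (vector) and grade-3 (trivector) parts: vB = (v _| B) + (v ^ B).
Vector part <vB>_1:
  e1: -v2*b12 - v3*b13 = -(2)*(-4) - (-4)*(-1) = 4
  e2: v1*b12 - v3*b23 = (2)*(-4) - (-4)*(2) = 0
  e3: v1*b13 + v2*b23 = (2)*(-1) + (2)*(2) = 2
Trivector part <vB>_3:
  e123: v1*b23 - v2*b13 + v3*b12 = (2)*(2) - (2)*(-1) + (-4)*(-4) = 22
vB = 4*e1 + 0*e2 + 2*e3 + 22*e123


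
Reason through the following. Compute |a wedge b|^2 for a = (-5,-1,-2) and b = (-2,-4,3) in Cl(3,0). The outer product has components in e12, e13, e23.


a wedge b = (a1*b2 - a2*b1)*e12 + (a1*b3 - a3*b1)*e13 + (a2*b3 - a3*b2)*e23
e12 coeff: (-5)*(-4) - (-1)*(-2) = 20 - 2 = 18
e13 coeff: (-5)*3 - (-2)*(-2) = -15 - 4 = -19
e23 coeff: (-1)*3 - (-2)*(-4) = -3 - 8 = -11
|a wedge b|^2 = 18^2 + (-19)^2 + (-11)^2
= 324 + 361 + 121
= 806


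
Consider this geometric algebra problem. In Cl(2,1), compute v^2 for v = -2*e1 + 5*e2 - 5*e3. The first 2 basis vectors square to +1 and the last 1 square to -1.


v^2 = sum of c_i^2 * e_i^2
Positive signature terms (e_i^2 = +1): (-2)^2 + 5^2 = 29
Negative signature terms (e_j^2 = -1): (-5)^2 = 25
v^2 = 29 - 25 = 4


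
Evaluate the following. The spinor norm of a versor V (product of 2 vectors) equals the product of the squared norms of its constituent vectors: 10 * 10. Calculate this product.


Spinor norm N(V) = |v1|^2 * |v2|^2 * ... * |v2|^2
= 10 * 10
Running product: 10, 100
N(V) = 100


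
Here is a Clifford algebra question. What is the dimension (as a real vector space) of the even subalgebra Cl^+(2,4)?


Even subalgebra dimension = 2^(n-1)
n = 2 + 4 = 6
2^(6 - 1) = 2^5 = 32
Verification: sum of C(6,k) for even k = 1 + 15 + 15 + 1 = 32
Result = 32


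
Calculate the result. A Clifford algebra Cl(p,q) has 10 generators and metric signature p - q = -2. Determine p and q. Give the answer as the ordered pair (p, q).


We need p + q = 10 and p - q = -2.
Adding: 2p = 10 + (-2) = 8, so p = 4.
Then q = 10 - 4 = 6.
(p, q) = (4, 6)


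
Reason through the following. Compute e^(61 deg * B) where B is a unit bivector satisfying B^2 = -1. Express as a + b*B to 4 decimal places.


For a unit bivector B with B^2 = -1, the exponential series gives
e^(theta*B) = cos(theta) + sin(theta)*B (the GA analogue of Euler's formula).
theta = 61 degrees = 1.064651 rad
cos(61 deg) = 0.4848
sin(61 deg) = 0.8746
exp(theta*B) = 0.4848 + 0.8746*B


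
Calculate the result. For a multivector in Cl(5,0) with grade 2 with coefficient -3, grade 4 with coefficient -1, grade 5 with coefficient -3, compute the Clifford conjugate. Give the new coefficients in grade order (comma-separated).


Clifford conjugate sign for grade k: (-1)^(k(k+1)/2)
Grade 2: (-1)^(2*3/2) = (-1)^3 = -1, coeff -3 -> 3
Grade 4: (-1)^(4*5/2) = (-1)^10 = 1, coeff -1 -> -1
Grade 5: (-1)^(5*6/2) = (-1)^15 = -1, coeff -3 -> 3
Conjugated coefficients: 3, -1, 3


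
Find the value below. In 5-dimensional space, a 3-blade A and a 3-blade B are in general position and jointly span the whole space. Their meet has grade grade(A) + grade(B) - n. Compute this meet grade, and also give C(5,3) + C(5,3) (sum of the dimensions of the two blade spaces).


Meet grade = grade(A) + grade(B) - n
= 3 + 3 - 5 = 1
C(5,3) = 10
C(5,3) = 10
dim_A + dim_B = 10 + 10 = 20


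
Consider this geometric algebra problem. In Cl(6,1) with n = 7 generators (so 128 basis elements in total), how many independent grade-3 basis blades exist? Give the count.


Number of grade-k basis blades in Cl(p,q) with n = p + q is C(n, k).
n = 6 + 1 = 7
C(7, 3) = 7! / (3! * 4!)
= 5040 / (6 * 24)
= 35


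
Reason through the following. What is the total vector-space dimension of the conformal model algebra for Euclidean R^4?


The conformal model of R^4 uses Cl(5,1): the 4 Euclidean generators plus two extra orthogonal generators e+ (e+^2 = +1) and e- (e-^2 = -1), from which the null vectors e0, einf are built.
Number of generators m = 4 + 2 = 6.
dim Cl(p,q) = 2^m = 2^6 = 64


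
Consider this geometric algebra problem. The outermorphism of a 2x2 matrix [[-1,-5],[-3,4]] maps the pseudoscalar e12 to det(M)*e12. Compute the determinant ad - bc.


The outermorphism of a linear map f sends e1^e2 to f(e1)^f(e2).
f(e1) = -1*e1 - 3*e2
f(e2) = -5*e1 + 4*e2
f(e1) ^ f(e2) = (-1*e1 - 3*e2) ^ (-5*e1 + 4*e2)
= (-1)*4*e12 + (-3)*(-5)*e21
= (-4 - 15)*e12
= -19*e12
Coefficient = -19


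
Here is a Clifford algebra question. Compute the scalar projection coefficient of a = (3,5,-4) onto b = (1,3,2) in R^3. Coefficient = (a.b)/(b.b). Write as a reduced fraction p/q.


Projection coefficient = (a . b) / (b . b)
a . b = 3*1 + 5*3 + (-4)*2
= 3 + 15 + (-8) = 10
b . b = 1^2 + 3^2 + 2^2
= 1 + 9 + 4 = 14
Coefficient = 10/14
In lowest terms: 5/7


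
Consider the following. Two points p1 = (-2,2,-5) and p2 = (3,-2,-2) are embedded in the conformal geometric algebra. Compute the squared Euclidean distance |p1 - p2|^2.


p1 - p2 = (-5, 4, -3)
|p1 - p2|^2 = (-5)^2 + 4^2 + (-3)^2
= 25 + 16 + 9
= 50


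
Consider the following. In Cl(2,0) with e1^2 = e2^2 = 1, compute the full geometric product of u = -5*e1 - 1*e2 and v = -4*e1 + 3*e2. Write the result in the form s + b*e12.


Expand: (-5*e1 - 1*e2)(-4*e1 + 3*e2)
= (-5)*(-4)*e1e1 + (-5)*3*e1e2 + (-1)*(-4)*e2e1 + (-1)*3*e2e2
Using e1^2 = e2^2 = 1, e2e1 = -e1e2:
Scalar part s = (-5)*(-4) + (-1)*3 = 20 + (-3) = 17
Bivector part b = (-5)*3 - (-1)*(-4) = -15 - 4 = -19
uv = 17 - 19*e12


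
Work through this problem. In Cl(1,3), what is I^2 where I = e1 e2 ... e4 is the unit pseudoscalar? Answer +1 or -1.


The pseudoscalar I = e1...e_n (product of all n generators) of Cl(p,q) satisfies I^2 = (-1)^(q + n(n-1)/2).
p = 1, q = 3, n = p + q = 4
n(n-1)/2 = 4 * 3 / 2 = 6
Exponent = q + n(n-1)/2 = 3 + 6 = 9
I^2 = (-1)^9 = -1


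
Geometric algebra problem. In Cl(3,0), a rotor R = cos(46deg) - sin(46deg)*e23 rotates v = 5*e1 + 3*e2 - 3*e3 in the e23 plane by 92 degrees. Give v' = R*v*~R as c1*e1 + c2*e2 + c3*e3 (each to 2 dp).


Rotor R = cos(46deg) - sin(46deg)*e23
Rotation angle theta = 2 * 46 = 92 degrees in the e23 plane (e2 -> e3).
The component perpendicular to the plane (e1) is invariant: v'_1 = v1 = 5.00
cos(92deg) = -0.0349, sin(92deg) = 0.9994
v'_2 = v2*cos(theta) - v3*sin(theta) = 3*(-0.0349) - (-3)*0.9994 = 2.89
v'_3 = v2*sin(theta) + v3*cos(theta) = 3*0.9994 + (-3)*(-0.0349) = 3.10
v' = 5.00*e1 + 2.89*e2 + 3.10*e3


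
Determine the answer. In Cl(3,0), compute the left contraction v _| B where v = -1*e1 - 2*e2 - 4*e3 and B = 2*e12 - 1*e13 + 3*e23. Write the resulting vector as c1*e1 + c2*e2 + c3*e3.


Left contraction v _| B = <vB>_1 (grade-1 part of the geometric product vB).
Using e1_|e12 = e2, e2_|e12 = -e1, e1_|e13 = e3, e3_|e13 = -e1, e2_|e23 = e3, e3_|e23 = -e2:
e1 coeff: -v2*b12 - v3*b13 = -(-2)*(2) - (-4)*(-1) = 0
e2 coeff: v1*b12 - v3*b23 = (-1)*(2) - (-4)*(3) = 10
e3 coeff: v1*b13 + v2*b23 = (-1)*(-1) + (-2)*(3) = -5
v _| B = 0*e1 + 10*e2 - 5*e3


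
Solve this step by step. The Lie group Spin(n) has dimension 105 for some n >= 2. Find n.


dim Spin(n) = dim so(n) = n(n-1)/2.
Solve n(n-1)/2 = 105, i.e. n^2 - n - 210 = 0.
Discriminant = 1 + 8*105 = 841
n = (1 + sqrt(841))/2 = (1 + 29)/2 = 15


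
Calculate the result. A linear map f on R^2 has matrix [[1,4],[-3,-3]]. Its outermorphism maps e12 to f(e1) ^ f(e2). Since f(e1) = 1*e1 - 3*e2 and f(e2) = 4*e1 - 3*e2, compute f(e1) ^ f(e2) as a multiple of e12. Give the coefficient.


The outermorphism of a linear map f sends e1^e2 to f(e1)^f(e2).
f(e1) = 1*e1 - 3*e2
f(e2) = 4*e1 - 3*e2
f(e1) ^ f(e2) = (1*e1 - 3*e2) ^ (4*e1 - 3*e2)
= 1*(-3)*e12 + (-3)*4*e21
= (-3 - (-12))*e12
= 9*e12
Coefficient = 9


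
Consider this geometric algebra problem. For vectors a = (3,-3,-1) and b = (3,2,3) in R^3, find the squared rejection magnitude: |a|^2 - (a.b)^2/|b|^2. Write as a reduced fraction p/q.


|a|^2 = 3^2 + (-3)^2 + (-1)^2 = 19
|b|^2 = 3^2 + 2^2 + 3^2 = 22
a . b = 3*3 + (-3)*2 + (-1)*3 = 0
(a.b)^2 = 0^2 = 0
|rej|^2 = 19 - 0/22
= (418 - 0)/22
= 418/22
In lowest terms: 19/1


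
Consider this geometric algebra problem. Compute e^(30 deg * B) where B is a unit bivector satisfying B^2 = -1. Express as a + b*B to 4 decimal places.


For a unit bivector B with B^2 = -1, the exponential series gives
e^(theta*B) = cos(theta) + sin(theta)*B (the GA analogue of Euler's formula).
theta = 30 degrees = 0.523599 rad
cos(30 deg) = 0.8660
sin(30 deg) = 0.5000
exp(theta*B) = 0.8660 + 0.5000*B


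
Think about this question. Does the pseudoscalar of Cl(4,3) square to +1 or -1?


The pseudoscalar I = e1...e_n (product of all n generators) of Cl(p,q) satisfies I^2 = (-1)^(q + n(n-1)/2).
p = 4, q = 3, n = p + q = 7
n(n-1)/2 = 7 * 6 / 2 = 21
Exponent = q + n(n-1)/2 = 3 + 21 = 24
I^2 = (-1)^24 = +1


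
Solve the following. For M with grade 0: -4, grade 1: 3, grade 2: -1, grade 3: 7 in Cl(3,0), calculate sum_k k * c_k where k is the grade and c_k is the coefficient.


Grade-weighted sum = sum of grade_k * coefficient_k
0*(-4) = 0
1*3 = 3
2*(-1) = -2
3*7 = 21
Total = 0 + 3 + (-2) + 21 = 22


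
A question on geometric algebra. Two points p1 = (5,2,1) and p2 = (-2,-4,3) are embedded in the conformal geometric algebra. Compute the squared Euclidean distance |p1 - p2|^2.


p1 - p2 = (7, 6, -2)
|p1 - p2|^2 = 7^2 + 6^2 + (-2)^2
= 49 + 36 + 4
= 89


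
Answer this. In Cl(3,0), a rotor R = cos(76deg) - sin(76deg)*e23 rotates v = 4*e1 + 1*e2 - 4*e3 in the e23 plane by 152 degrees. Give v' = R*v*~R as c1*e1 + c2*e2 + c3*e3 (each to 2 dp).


Rotor R = cos(76deg) - sin(76deg)*e23
Rotation angle theta = 2 * 76 = 152 degrees in the e23 plane (e2 -> e3).
The component perpendicular to the plane (e1) is invariant: v'_1 = v1 = 4.00
cos(152deg) = -0.8829, sin(152deg) = 0.4695
v'_2 = v2*cos(theta) - v3*sin(theta) = 1*(-0.8829) - (-4)*0.4695 = 0.99
v'_3 = v2*sin(theta) + v3*cos(theta) = 1*0.4695 + (-4)*(-0.8829) = 4.00
v' = 4.00*e1 + 0.99*e2 + 4.00*e3


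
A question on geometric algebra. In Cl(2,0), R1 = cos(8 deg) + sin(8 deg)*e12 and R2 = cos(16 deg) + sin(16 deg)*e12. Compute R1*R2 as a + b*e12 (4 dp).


Same-plane rotors commute and their half-angles add:
R1*R2 = cos(a1 + a2) + sin(a1 + a2)*e12.
a1 + a2 = 8 + 16 = 24 deg
cos(24 deg) = 0.9135
sin(24 deg) = 0.4067
R1*R2 = 0.9135 + 0.4067*e12


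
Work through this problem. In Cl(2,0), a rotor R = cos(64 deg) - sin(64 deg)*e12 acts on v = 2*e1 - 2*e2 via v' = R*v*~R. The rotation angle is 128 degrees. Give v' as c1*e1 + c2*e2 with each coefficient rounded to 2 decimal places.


Rotor R = cos(64deg) - sin(64deg)*e12
Rotation angle theta = 2 * 64 = 128 degrees
v' = R*v*~R rotates v by theta.
cos(128deg) = -0.6157, sin(128deg) = 0.7880
v'_1 = 2*cos(128deg) - (-2)*sin(128deg)
= 2*(-0.6157) - (-2)*0.7880
= 0.34
v'_2 = 2*sin(128deg) + (-2)*cos(128deg)
= 2*0.7880 + (-2)*(-0.6157)
= 2.81
v' = 0.34*e1 + 2.81*e2


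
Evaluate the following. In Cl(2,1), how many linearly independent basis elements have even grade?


Even subalgebra dimension = 2^(n-1)
n = 2 + 1 = 3
2^(3 - 1) = 2^2 = 4
Verification: sum of C(3,k) for even k = 1 + 3 = 4
Result = 4


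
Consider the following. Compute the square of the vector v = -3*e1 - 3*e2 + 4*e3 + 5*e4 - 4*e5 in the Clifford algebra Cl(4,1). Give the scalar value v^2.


v^2 = sum of c_i^2 * e_i^2
Positive signature terms (e_i^2 = +1): (-3)^2 + (-3)^2 + 4^2 + 5^2 = 59
Negative signature terms (e_j^2 = -1): (-4)^2 = 16
v^2 = 59 - 16 = 43


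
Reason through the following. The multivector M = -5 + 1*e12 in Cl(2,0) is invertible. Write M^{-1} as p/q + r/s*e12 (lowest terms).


M = -5 + 1*e12, where e12^2 = -1.
Since M commutes with its reverse ~M = a - b*e12, M * ~M = a^2 - b^2*e12^2 = a^2 + b^2.
So M^{-1} = ~M / (a^2 + b^2) = (a - b*e12)/(a^2 + b^2).
a^2 + b^2 = 25 + 1 = 26
Scalar part = -5/26 = -5/26
Bivector coeff = -1/26 = -1/26
M^{-1} = -5/26 - 1/26*e12


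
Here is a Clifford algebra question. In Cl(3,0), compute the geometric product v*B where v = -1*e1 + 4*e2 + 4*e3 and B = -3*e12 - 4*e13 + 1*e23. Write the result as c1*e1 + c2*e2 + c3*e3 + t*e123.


vB has grade-1 (vector) and grade-3 (trivector) parts: vB = (v _| B) + (v ^ B).
Vector part <vB>_1:
  e1: -v2*b12 - v3*b13 = -(4)*(-3) - (4)*(-4) = 28
  e2: v1*b12 - v3*b23 = (-1)*(-3) - (4)*(1) = -1
  e3: v1*b13 + v2*b23 = (-1)*(-4) + (4)*(1) = 8
Trivector part <vB>_3:
  e123: v1*b23 - v2*b13 + v3*b12 = (-1)*(1) - (4)*(-4) + (4)*(-3) = 3
vB = 28*e1 - 1*e2 + 8*e3 + 3*e123


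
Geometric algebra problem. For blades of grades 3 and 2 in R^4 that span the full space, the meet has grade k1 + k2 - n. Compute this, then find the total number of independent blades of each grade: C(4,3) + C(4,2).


Meet grade = grade(A) + grade(B) - n
= 3 + 2 - 4 = 1
C(4,3) = 4
C(4,2) = 6
dim_A + dim_B = 4 + 6 = 10


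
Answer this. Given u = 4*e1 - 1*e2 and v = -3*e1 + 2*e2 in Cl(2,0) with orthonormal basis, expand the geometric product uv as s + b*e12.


Expand: (4*e1 - 1*e2)(-3*e1 + 2*e2)
= 4*(-3)*e1e1 + 4*2*e1e2 + (-1)*(-3)*e2e1 + (-1)*2*e2e2
Using e1^2 = e2^2 = 1, e2e1 = -e1e2:
Scalar part s = 4*(-3) + (-1)*2 = -12 + (-2) = -14
Bivector part b = 4*2 - (-1)*(-3) = 8 - 3 = 5
uv = -14 + 5*e12
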